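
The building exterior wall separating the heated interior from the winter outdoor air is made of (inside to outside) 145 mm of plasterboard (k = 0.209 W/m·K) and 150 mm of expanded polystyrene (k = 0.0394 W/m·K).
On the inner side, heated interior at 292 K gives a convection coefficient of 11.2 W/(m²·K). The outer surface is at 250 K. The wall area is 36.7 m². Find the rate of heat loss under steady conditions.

Series thermal resistances:
R_inner film = 1/(h_i·A) = 1/(11.2×36.7) = 0.002433 K/W
R_plasterboard = L/(kA) = 0.145/(0.209×36.7) = 0.0189 K/W
R_expanded polystyrene = L/(kA) = 0.15/(0.0394×36.7) = 0.1037 K/W
R_total = 0.1251 K/W
Q = ΔT / R_total = 42 / 0.1251

Q ≈ 336 W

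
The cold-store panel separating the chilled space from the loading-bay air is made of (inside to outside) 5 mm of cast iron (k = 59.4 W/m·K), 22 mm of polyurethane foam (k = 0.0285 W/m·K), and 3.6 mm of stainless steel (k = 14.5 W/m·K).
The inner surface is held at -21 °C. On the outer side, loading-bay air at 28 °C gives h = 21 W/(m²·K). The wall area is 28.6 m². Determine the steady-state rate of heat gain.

Model the wall as resistances in series:
R_cast iron = L/(kA) = 0.005/(59.4×28.6) = 2.943×10^-6 K/W
R_polyurethane foam = L/(kA) = 0.022/(0.0285×28.6) = 0.02699 K/W
R_stainless steel = L/(kA) = 0.0036/(14.5×28.6) = 8.681×10^-6 K/W
R_outer film = 1/(h_o·A) = 1/(21×28.6) = 0.001665 K/W
R_total = 0.02867 K/W
Q = ΔT / R_total = 49 / 0.02867

Q ≈ 1710 W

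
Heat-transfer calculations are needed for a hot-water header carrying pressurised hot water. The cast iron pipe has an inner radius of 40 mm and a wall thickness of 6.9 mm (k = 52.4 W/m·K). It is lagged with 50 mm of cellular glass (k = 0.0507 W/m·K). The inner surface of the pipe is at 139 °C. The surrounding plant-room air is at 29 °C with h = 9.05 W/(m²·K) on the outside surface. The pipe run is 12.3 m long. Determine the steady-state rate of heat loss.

For a radial system each layer contributes R = ln(r_out/r_in)/(2πkL); films add R = 1/(hA).
R_cast iron pipe wall = ln(46.9/40)/(2π×52.4×12.3) = 3.93×10^-5 K/W
R_cellular glass = ln(96.9/46.9)/(2π×0.0507×12.3) = 0.1852 K/W
R_outer film = 1/(h_o·2πr_oL) = 1/(9.05×2π×0.0969×12.3) = 0.01476 K/W
R_total = 0.2 K/W
Q = ΔT/R_total = 110/0.2

Q ≈ 550 W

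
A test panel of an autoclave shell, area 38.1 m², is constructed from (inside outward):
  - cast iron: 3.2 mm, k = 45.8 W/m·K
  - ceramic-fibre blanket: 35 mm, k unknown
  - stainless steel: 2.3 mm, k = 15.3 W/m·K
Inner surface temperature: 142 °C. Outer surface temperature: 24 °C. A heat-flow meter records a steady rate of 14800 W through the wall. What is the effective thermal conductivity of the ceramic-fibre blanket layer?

k ≈ 0.115 W/(m·K)

Series thermal resistances:
R_cast iron = L/(kA) = 0.0032/(45.8×38.1) = 1.834×10^-6 K/W
R_stainless steel = L/(kA) = 0.0023/(15.3×38.1) = 3.946×10^-6 K/W
Sum of known resistances R_other = 5.779×10^-6 K/W
Total R = ΔT/Q = 118/14800 = 0.007973 K/W
R_ceramic-fibre blanket = R_total − R_other = 0.007967 K/W
k = L/(R·A) = 0.035/(0.007967×38.1)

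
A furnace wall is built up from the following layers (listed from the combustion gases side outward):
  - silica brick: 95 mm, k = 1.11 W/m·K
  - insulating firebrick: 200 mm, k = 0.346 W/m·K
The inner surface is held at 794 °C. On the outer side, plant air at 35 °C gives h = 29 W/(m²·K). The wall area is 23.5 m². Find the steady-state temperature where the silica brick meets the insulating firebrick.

Series thermal resistances:
R_silica brick = L/(kA) = 0.095/(1.11×23.5) = 0.003642 K/W
R_insulating firebrick = L/(kA) = 0.2/(0.346×23.5) = 0.0246 K/W
R_outer film = 1/(h_o·A) = 1/(29×23.5) = 0.001467 K/W
R_total = 0.02971 K/W;  Q = ΔT/R_total = 759/0.02971 = 25550 W
T_interface = T_inner − Q·ΣR(inner→interface) = 794 − 25500×0.003642

T ≈ 701 °C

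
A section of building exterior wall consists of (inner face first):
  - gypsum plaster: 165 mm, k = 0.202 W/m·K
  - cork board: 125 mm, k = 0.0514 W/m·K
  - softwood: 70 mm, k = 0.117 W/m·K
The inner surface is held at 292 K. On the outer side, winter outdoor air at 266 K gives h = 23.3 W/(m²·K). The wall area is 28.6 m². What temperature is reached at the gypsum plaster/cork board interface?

Model the wall as resistances in series:
R_gypsum plaster = L/(kA) = 0.165/(0.202×28.6) = 0.02856 K/W
R_cork board = L/(kA) = 0.125/(0.0514×28.6) = 0.08503 K/W
R_softwood = L/(kA) = 0.07/(0.117×28.6) = 0.02092 K/W
R_outer film = 1/(h_o·A) = 1/(23.3×28.6) = 0.001501 K/W
R_total = 0.136 K/W;  Q = ΔT/R_total = 26/0.136 = 191.2 W
T_interface = T_inner − Q·ΣR(inner→interface) = 292 − 191×0.02856

T ≈ 287 K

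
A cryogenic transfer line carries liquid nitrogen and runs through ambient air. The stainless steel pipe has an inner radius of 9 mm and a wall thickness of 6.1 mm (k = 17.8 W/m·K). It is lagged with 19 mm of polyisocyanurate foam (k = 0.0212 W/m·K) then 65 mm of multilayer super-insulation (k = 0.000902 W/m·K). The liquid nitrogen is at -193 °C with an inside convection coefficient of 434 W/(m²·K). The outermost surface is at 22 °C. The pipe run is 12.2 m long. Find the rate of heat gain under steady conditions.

Q ≈ 13.5 W

Per-layer cylindrical resistances, series-summed:
R_inner film = 1/(h_i·2πr₁L) = 1/(434×2π×0.009×12.2) = 0.00334 K/W
R_stainless steel pipe wall = ln(15.1/9)/(2π×17.8×12.2) = 3.793×10^-4 K/W
R_polyisocyanurate foam = ln(34.1/15.1)/(2π×0.0212×12.2) = 0.5013 K/W
R_multilayer super-insulation = ln(99.1/34.1)/(2π×0.000902×12.2) = 15.43 K/W
R_total = 15.93 K/W
Q = ΔT/R_total = 215/15.93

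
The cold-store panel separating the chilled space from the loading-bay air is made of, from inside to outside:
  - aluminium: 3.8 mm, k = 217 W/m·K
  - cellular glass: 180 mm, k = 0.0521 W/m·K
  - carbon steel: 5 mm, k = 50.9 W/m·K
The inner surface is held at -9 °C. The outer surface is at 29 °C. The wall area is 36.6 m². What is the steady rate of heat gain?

Q ≈ 403 W

Series thermal resistances:
R_aluminium = L/(kA) = 0.0038/(217×36.6) = 4.785×10^-7 K/W
R_cellular glass = L/(kA) = 0.18/(0.0521×36.6) = 0.0944 K/W
R_carbon steel = L/(kA) = 0.005/(50.9×36.6) = 2.684×10^-6 K/W
R_total = 0.0944 K/W
Q = ΔT / R_total = 38 / 0.0944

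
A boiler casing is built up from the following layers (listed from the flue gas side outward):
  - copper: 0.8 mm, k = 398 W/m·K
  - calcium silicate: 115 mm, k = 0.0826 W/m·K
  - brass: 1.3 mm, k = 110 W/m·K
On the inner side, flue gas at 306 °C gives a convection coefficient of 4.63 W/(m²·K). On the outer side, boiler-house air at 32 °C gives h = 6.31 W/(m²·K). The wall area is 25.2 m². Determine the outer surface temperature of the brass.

T ≈ 56.6 °C

Thermal resistances in series:
R_inner film = 1/(h_i·A) = 1/(4.63×25.2) = 0.008571 K/W
R_copper = L/(kA) = 0.0008/(398×25.2) = 7.976×10^-8 K/W
R_calcium silicate = L/(kA) = 0.115/(0.0826×25.2) = 0.05525 K/W
R_brass = L/(kA) = 0.0013/(110×25.2) = 4.69×10^-7 K/W
R_outer film = 1/(h_o·A) = 1/(6.31×25.2) = 0.006289 K/W
R_total = 0.07011 K/W;  Q = ΔT/R_total = 274/0.07011 = 3908 W
T_interface = T_inner − Q·ΣR(inner→interface) = 306 − 3910×0.06382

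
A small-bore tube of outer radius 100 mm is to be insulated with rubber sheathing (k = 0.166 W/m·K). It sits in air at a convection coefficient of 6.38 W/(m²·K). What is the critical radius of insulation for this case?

r_cr ≈ 26 mm

For a cylinder r_cr = k/h = 0.166/6.38
r_cr = 26 mm; since the bare radius (100 mm) is above r_cr, any added insulation will reduce heat loss.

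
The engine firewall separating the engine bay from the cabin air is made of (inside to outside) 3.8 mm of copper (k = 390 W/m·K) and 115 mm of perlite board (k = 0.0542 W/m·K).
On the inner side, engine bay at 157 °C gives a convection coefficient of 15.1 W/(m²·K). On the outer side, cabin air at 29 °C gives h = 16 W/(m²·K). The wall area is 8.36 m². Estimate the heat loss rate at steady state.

Q ≈ 475 W

Using the resistance-network approach (series):
R_inner film = 1/(h_i·A) = 1/(15.1×8.36) = 0.007922 K/W
R_copper = L/(kA) = 0.0038/(390×8.36) = 1.166×10^-6 K/W
R_perlite board = L/(kA) = 0.115/(0.0542×8.36) = 0.2538 K/W
R_outer film = 1/(h_o·A) = 1/(16×8.36) = 0.007476 K/W
R_total = 0.2692 K/W
Q = ΔT / R_total = 128 / 0.2692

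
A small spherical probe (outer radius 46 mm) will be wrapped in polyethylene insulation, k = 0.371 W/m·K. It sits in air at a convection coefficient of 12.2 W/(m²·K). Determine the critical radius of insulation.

For a sphere r_cr = 2k/h = 2×0.371/12.2
r_cr = 60.8 mm; since the bare radius (46 mm) is below r_cr, adding a thin layer of insulation will *increase* heat loss.

r_cr ≈ 60.8 mm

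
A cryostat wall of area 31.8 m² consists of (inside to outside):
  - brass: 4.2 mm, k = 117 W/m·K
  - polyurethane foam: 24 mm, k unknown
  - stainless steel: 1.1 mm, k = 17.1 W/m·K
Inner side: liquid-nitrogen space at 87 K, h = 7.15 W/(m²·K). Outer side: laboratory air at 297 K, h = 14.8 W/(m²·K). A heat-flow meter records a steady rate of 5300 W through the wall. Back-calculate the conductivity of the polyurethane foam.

k ≈ 0.0228 W/(m·K)

Series thermal resistances:
R_inner film = 1/(h_i·A) = 1/(7.15×31.8) = 0.004398 K/W
R_brass = L/(kA) = 0.0042/(117×31.8) = 1.129×10^-6 K/W
R_stainless steel = L/(kA) = 0.0011/(17.1×31.8) = 2.023×10^-6 K/W
R_outer film = 1/(h_o·A) = 1/(14.8×31.8) = 0.002125 K/W
Sum of known resistances R_other = 0.006526 K/W
Total R = ΔT/Q = 210/5300 = 0.03962 K/W
R_polyurethane foam = R_total − R_other = 0.0331 K/W
k = L/(R·A) = 0.024/(0.0331×31.8)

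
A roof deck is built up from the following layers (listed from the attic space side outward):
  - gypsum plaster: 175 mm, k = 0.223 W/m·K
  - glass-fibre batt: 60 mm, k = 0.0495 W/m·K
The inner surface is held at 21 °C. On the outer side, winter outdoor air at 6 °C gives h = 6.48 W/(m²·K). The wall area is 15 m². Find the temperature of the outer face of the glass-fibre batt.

T ≈ 7.08 °C

Using the resistance-network approach (series):
R_gypsum plaster = L/(kA) = 0.175/(0.223×15) = 0.05232 K/W
R_glass-fibre batt = L/(kA) = 0.06/(0.0495×15) = 0.08081 K/W
R_outer film = 1/(h_o·A) = 1/(6.48×15) = 0.01029 K/W
R_total = 0.1434 K/W;  Q = ΔT/R_total = 15/0.1434 = 104.6 W
T_interface = T_inner − Q·ΣR(inner→interface) = 21 − 105×0.1331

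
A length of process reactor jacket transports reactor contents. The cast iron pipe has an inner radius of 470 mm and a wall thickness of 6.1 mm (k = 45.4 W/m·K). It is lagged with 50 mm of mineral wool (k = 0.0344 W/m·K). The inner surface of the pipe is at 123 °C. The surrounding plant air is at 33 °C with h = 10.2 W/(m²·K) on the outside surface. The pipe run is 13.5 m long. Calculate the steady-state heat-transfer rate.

Cylindrical conduction, so R = ln(r₂/r₁)/(2πkL) per layer, in series:
R_cast iron pipe wall = ln(476.1/470)/(2π×45.4×13.5) = 3.349×10^-6 K/W
R_mineral wool = ln(526.1/476.1)/(2π×0.0344×13.5) = 0.03422 K/W
R_outer film = 1/(h_o·2πr_oL) = 1/(10.2×2π×0.5261×13.5) = 0.002197 K/W
R_total = 0.03642 K/W
Q = ΔT/R_total = 90/0.03642

Q ≈ 2470 W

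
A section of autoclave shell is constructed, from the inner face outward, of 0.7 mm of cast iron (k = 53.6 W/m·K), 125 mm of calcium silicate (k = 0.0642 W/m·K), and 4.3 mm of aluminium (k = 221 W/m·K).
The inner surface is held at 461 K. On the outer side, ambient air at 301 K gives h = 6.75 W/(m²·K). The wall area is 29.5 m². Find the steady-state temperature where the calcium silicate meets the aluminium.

Model the wall as resistances in series:
R_cast iron = L/(kA) = 0.0007/(53.6×29.5) = 4.427×10^-7 K/W
R_calcium silicate = L/(kA) = 0.125/(0.0642×29.5) = 0.066 K/W
R_aluminium = L/(kA) = 0.0043/(221×29.5) = 6.596×10^-7 K/W
R_outer film = 1/(h_o·A) = 1/(6.75×29.5) = 0.005022 K/W
R_total = 0.07102 K/W;  Q = ΔT/R_total = 160/0.07102 = 2253 W
T_interface = T_inner − Q·ΣR(inner→interface) = 461 − 2250×0.066

T ≈ 312 K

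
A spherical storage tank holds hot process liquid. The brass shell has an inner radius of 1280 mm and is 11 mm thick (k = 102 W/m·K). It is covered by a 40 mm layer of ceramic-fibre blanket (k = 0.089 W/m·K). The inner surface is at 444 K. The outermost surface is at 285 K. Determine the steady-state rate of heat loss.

Q ≈ 7640 W

Each spherical layer contributes R = (1/r_i − 1/r_o)/(4πk):
R_brass shell = (1/1.28 − 1/1.291)/(4π×102) = 5.193×10^-6 K/W
R_ceramic-fibre blanket = (1/1.291 − 1/1.331)/(4π×0.089) = 0.02081 K/W
R_total = 0.02082 K/W
Q = ΔT/R_total = 159/0.02082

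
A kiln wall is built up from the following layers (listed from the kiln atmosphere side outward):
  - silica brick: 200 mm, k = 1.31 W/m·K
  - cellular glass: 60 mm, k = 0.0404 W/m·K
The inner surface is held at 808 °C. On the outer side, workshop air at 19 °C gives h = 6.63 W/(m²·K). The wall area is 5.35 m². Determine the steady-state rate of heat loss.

Treating each layer as a thermal resistance in series:
R_silica brick = L/(kA) = 0.2/(1.31×5.35) = 0.02854 K/W
R_cellular glass = L/(kA) = 0.06/(0.0404×5.35) = 0.2776 K/W
R_outer film = 1/(h_o·A) = 1/(6.63×5.35) = 0.02819 K/W
R_total = 0.3343 K/W
Q = ΔT / R_total = 789 / 0.3343

Q ≈ 2360 W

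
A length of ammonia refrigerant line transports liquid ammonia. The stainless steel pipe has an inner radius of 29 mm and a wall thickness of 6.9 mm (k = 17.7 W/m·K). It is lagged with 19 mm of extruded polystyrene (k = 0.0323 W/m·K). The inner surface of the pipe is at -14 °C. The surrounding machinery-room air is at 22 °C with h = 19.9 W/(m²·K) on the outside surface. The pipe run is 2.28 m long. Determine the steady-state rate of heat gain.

Q ≈ 36.6 W

Per-layer cylindrical resistances, series-summed:
R_stainless steel pipe wall = ln(35.9/29)/(2π×17.7×2.28) = 8.418×10^-4 K/W
R_extruded polystyrene = ln(54.9/35.9)/(2π×0.0323×2.28) = 0.918 K/W
R_outer film = 1/(h_o·2πr_oL) = 1/(19.9×2π×0.0549×2.28) = 0.06389 K/W
R_total = 0.9827 K/W
Q = ΔT/R_total = 36/0.9827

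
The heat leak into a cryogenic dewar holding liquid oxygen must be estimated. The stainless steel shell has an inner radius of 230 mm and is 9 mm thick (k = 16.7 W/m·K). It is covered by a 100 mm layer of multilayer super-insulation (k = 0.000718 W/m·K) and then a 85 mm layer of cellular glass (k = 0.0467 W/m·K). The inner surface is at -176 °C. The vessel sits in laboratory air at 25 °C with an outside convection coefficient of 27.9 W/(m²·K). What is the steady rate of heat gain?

Spherical conduction: R = (1/r_in − 1/r_out)/(4πk) per layer; series-sum.
R_stainless steel shell = (1/0.23 − 1/0.239)/(4π×16.7) = 7.802×10^-4 K/W
R_multilayer super-insulation = (1/0.239 − 1/0.339)/(4π×0.000718) = 136.8 K/W
R_cellular glass = (1/0.339 − 1/0.424)/(4π×0.0467) = 1.008 K/W
R_outer film = 1/(h·4πr_o²) = 1/(27.9×4π×0.424²) = 0.01587 K/W
R_total = 137.8 K/W
Q = ΔT/R_total = 201/137.8

Q ≈ 1.46 W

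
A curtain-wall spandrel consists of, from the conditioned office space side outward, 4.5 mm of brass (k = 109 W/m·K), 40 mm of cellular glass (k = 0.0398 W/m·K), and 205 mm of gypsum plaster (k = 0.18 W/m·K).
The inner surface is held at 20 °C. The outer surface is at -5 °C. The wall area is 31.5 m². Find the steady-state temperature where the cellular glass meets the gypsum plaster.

Series thermal resistances:
R_brass = L/(kA) = 0.0045/(109×31.5) = 1.311×10^-6 K/W
R_cellular glass = L/(kA) = 0.04/(0.0398×31.5) = 0.03191 K/W
R_gypsum plaster = L/(kA) = 0.205/(0.18×31.5) = 0.03616 K/W
R_total = 0.06806 K/W;  Q = ΔT/R_total = 25/0.06806 = 367.3 W
T_interface = T_inner − Q·ΣR(inner→interface) = 20 − 367×0.03191

T ≈ 8.28 °C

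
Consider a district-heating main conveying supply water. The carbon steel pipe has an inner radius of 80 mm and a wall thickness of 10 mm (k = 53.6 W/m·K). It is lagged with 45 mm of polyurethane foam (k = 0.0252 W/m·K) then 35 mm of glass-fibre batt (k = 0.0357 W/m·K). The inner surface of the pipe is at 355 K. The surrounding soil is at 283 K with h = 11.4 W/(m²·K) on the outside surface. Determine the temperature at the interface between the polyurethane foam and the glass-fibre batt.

Radial resistances (cylindrical: R_cond = ln(r_o/r_i)/(2πkL), R_conv = 1/(h·2πrL)):
R_carbon steel pipe wall = ln(90/80)/(2π×53.6×1) = 3.497×10^-4 K/W
R_polyurethane foam = ln(135/90)/(2π×0.0252×1) = 2.561 K/W
R_glass-fibre batt = ln(170/135)/(2π×0.0357×1) = 1.028 K/W
R_outer film = 1/(h_o·2πr_oL) = 1/(11.4×2π×0.17×1) = 0.08212 K/W
R_total = 3.671 K/W
Q = ΔT/R_total = 72/3.671
Q = 19.6 W/m
T_interface = T_inner − Q·ΣR(inner→interface) = 355 − 19.6×2.561

T ≈ 305 K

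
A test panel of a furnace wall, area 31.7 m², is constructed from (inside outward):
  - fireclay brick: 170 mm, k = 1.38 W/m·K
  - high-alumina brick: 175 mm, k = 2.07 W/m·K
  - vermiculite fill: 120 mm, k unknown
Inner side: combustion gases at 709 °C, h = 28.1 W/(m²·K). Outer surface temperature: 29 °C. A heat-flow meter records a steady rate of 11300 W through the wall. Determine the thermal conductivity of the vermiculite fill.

Treating each layer as a thermal resistance in series:
R_inner film = 1/(h_i·A) = 1/(28.1×31.7) = 0.001123 K/W
R_fireclay brick = L/(kA) = 0.17/(1.38×31.7) = 0.003886 K/W
R_high-alumina brick = L/(kA) = 0.175/(2.07×31.7) = 0.002667 K/W
Sum of known resistances R_other = 0.007676 K/W
Total R = ΔT/Q = 680/11300 = 0.06018 K/W
R_vermiculite fill = R_total − R_other = 0.0525 K/W
k = L/(R·A) = 0.12/(0.0525×31.7)

k ≈ 0.0721 W/(m·K)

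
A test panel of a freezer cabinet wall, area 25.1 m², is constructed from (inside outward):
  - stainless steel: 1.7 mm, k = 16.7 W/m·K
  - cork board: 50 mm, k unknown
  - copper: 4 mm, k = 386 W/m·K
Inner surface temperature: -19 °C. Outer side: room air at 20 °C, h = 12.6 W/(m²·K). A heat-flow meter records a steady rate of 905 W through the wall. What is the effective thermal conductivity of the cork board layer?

Using the resistance-network approach (series):
R_stainless steel = L/(kA) = 0.0017/(16.7×25.1) = 4.056×10^-6 K/W
R_copper = L/(kA) = 0.004/(386×25.1) = 4.129×10^-7 K/W
R_outer film = 1/(h_o·A) = 1/(12.6×25.1) = 0.003162 K/W
Sum of known resistances R_other = 0.003166 K/W
Total R = ΔT/Q = 39/905 = 0.04309 K/W
R_cork board = R_total − R_other = 0.03993 K/W
k = L/(R·A) = 0.05/(0.03993×25.1)

k ≈ 0.0499 W/(m·K)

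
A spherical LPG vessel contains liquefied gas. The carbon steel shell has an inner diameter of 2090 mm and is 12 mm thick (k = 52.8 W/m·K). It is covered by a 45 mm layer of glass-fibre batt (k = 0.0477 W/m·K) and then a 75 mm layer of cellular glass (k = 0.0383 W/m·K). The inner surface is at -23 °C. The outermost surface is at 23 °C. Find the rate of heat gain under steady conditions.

Radial (spherical) resistances in series:
R_carbon steel shell = (1/1.045 − 1/1.057)/(4π×52.8) = 1.637×10^-5 K/W
R_glass-fibre batt = (1/1.057 − 1/1.102)/(4π×0.0477) = 0.06445 K/W
R_cellular glass = (1/1.102 − 1/1.177)/(4π×0.0383) = 0.1201 K/W
R_total = 0.1846 K/W
Q = ΔT/R_total = 46/0.1846

Q ≈ 249 W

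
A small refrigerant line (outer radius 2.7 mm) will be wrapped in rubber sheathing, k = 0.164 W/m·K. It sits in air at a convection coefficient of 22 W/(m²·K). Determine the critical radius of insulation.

For a cylinder r_cr = k/h = 0.164/22
r_cr = 7.45 mm; since the bare radius (2.7 mm) is below r_cr, adding a thin layer of insulation will *increase* heat loss.

r_cr ≈ 7.45 mm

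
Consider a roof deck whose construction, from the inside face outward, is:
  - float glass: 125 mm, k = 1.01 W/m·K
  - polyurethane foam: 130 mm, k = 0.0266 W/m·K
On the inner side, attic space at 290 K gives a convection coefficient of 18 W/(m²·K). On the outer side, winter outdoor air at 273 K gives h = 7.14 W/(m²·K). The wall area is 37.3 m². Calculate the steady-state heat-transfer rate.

Using the resistance-network approach (series):
R_inner film = 1/(h_i·A) = 1/(18×37.3) = 0.001489 K/W
R_float glass = L/(kA) = 0.125/(1.01×37.3) = 0.003318 K/W
R_polyurethane foam = L/(kA) = 0.13/(0.0266×37.3) = 0.131 K/W
R_outer film = 1/(h_o·A) = 1/(7.14×37.3) = 0.003755 K/W
R_total = 0.1396 K/W
Q = ΔT / R_total = 17 / 0.1396

Q ≈ 122 W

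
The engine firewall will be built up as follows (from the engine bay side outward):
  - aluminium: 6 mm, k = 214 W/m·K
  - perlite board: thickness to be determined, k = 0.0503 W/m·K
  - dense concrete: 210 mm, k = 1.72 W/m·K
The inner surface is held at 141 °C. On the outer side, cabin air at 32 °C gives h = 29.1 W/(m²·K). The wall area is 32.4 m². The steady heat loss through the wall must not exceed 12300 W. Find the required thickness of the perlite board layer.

Model the wall as resistances in series:
R_aluminium = L/(kA) = 0.006/(214×32.4) = 8.654×10^-7 K/W
R_dense concrete = L/(kA) = 0.21/(1.72×32.4) = 0.003768 K/W
R_outer film = 1/(h_o·A) = 1/(29.1×32.4) = 0.001061 K/W
Sum of the known resistances R_other = 0.00483 K/W
Required total resistance R_tot = ΔT/Q_allow = 109/12300 = 0.008862 K/W
R_perlite board = R_tot − R_other = 0.004032 K/W
L = R·k·A = 0.004032×0.0503×32.4

L ≈ 6.57 mm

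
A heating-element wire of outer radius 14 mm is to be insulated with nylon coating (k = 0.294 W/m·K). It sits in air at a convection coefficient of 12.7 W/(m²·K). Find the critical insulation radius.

r_cr ≈ 23.1 mm

For a cylinder r_cr = k/h = 0.294/12.7
r_cr = 23.1 mm; since the bare radius (14 mm) is below r_cr, adding a thin layer of insulation will *increase* heat loss.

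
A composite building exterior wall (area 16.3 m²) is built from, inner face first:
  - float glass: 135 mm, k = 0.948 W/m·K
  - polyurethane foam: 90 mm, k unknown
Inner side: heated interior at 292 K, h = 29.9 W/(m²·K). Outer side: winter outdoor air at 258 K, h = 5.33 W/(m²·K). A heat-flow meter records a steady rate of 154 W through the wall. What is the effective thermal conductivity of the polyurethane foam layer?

k ≈ 0.0278 W/(m·K)

Treating each layer as a thermal resistance in series:
R_inner film = 1/(h_i·A) = 1/(29.9×16.3) = 0.002052 K/W
R_float glass = L/(kA) = 0.135/(0.948×16.3) = 0.008737 K/W
R_outer film = 1/(h_o·A) = 1/(5.33×16.3) = 0.01151 K/W
Sum of known resistances R_other = 0.0223 K/W
Total R = ΔT/Q = 34/154 = 0.2208 K/W
R_polyurethane foam = R_total − R_other = 0.1985 K/W
k = L/(R·A) = 0.09/(0.1985×16.3)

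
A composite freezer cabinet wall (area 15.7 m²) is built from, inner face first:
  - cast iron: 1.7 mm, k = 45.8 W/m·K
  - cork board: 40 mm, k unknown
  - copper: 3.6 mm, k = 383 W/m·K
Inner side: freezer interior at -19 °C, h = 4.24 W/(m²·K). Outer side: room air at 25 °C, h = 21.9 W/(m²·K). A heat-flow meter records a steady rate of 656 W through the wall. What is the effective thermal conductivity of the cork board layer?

k ≈ 0.0518 W/(m·K)

Series thermal resistances:
R_inner film = 1/(h_i·A) = 1/(4.24×15.7) = 0.01502 K/W
R_cast iron = L/(kA) = 0.0017/(45.8×15.7) = 2.364×10^-6 K/W
R_copper = L/(kA) = 0.0036/(383×15.7) = 5.987×10^-7 K/W
R_outer film = 1/(h_o·A) = 1/(21.9×15.7) = 0.002908 K/W
Sum of known resistances R_other = 0.01793 K/W
Total R = ΔT/Q = 44/656 = 0.06707 K/W
R_cork board = R_total − R_other = 0.04914 K/W
k = L/(R·A) = 0.04/(0.04914×15.7)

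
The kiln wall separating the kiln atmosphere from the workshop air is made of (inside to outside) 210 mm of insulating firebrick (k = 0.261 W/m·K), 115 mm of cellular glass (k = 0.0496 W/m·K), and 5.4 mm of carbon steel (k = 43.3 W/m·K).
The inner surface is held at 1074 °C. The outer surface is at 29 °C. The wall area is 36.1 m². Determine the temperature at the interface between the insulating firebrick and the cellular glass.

Model the wall as resistances in series:
R_insulating firebrick = L/(kA) = 0.21/(0.261×36.1) = 0.02229 K/W
R_cellular glass = L/(kA) = 0.115/(0.0496×36.1) = 0.06423 K/W
R_carbon steel = L/(kA) = 0.0054/(43.3×36.1) = 3.455×10^-6 K/W
R_total = 0.08652 K/W;  Q = ΔT/R_total = 1045/0.08652 = 12080 W
T_interface = T_inner − Q·ΣR(inner→interface) = 1074 − 12100×0.02229

T ≈ 805 °C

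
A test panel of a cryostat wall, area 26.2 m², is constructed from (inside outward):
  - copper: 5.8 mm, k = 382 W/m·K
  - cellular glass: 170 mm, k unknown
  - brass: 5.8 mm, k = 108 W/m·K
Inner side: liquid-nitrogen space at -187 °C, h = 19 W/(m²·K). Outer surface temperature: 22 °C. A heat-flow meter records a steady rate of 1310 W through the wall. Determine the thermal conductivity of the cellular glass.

Treating each layer as a thermal resistance in series:
R_inner film = 1/(h_i·A) = 1/(19×26.2) = 0.002009 K/W
R_copper = L/(kA) = 0.0058/(382×26.2) = 5.795×10^-7 K/W
R_brass = L/(kA) = 0.0058/(108×26.2) = 2.05×10^-6 K/W
Sum of known resistances R_other = 0.002011 K/W
Total R = ΔT/Q = 209/1310 = 0.1595 K/W
R_cellular glass = R_total − R_other = 0.1575 K/W
k = L/(R·A) = 0.17/(0.1575×26.2)

k ≈ 0.0412 W/(m·K)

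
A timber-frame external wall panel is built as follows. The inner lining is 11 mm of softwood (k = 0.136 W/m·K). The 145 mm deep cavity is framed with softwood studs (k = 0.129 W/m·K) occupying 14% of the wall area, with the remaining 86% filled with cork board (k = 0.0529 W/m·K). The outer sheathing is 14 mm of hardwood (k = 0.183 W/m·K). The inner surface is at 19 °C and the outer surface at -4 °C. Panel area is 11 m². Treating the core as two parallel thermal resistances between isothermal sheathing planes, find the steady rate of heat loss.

Sheathing layers in series; stud and cavity paths in parallel between them.
R_inner = 0.011/(0.136×11) = 0.007353 K/W
R_stud  = 0.145/(0.129×0.14×11) = 0.7299 K/W
R_cav   = 0.145/(0.0529×0.86×11) = 0.2897 K/W
1/R_core = 1/R_stud + 1/R_cav → R_core = 0.2074 K/W
R_outer = 0.014/(0.183×11) = 0.006955 K/W
R_total = 0.2217 K/W
Q = ΔT/R_total = 23/0.2217

Q ≈ 104 W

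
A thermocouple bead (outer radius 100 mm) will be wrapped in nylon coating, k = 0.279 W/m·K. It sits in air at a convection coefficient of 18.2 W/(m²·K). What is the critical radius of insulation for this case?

r_cr ≈ 30.7 mm

For a sphere r_cr = 2k/h = 2×0.279/18.2
r_cr = 30.7 mm; since the bare radius (100 mm) is above r_cr, any added insulation will reduce heat loss.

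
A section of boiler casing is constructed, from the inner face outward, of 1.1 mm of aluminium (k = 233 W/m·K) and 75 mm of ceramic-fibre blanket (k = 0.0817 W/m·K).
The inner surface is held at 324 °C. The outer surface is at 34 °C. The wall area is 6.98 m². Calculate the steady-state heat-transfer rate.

Q ≈ 2210 W

Thermal resistances in series:
R_aluminium = L/(kA) = 0.0011/(233×6.98) = 6.764×10^-7 K/W
R_ceramic-fibre blanket = L/(kA) = 0.075/(0.0817×6.98) = 0.1315 K/W
R_total = 0.1315 K/W
Q = ΔT / R_total = 290 / 0.1315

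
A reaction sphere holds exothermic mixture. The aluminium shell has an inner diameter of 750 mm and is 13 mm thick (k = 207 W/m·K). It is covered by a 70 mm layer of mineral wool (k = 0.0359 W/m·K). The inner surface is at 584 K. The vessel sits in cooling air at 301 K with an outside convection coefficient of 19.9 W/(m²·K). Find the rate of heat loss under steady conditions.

Q ≈ 317 W

For a spherical shell R = (1/r₁ − 1/r₂)/(4πk); film R = 1/(h·4πr²). In series:
R_aluminium shell = (1/0.375 − 1/0.388)/(4π×207) = 3.435×10^-5 K/W
R_mineral wool = (1/0.388 − 1/0.458)/(4π×0.0359) = 0.8732 K/W
R_outer film = 1/(h·4πr_o²) = 1/(19.9×4π×0.458²) = 0.01906 K/W
R_total = 0.8923 K/W
Q = ΔT/R_total = 283/0.8923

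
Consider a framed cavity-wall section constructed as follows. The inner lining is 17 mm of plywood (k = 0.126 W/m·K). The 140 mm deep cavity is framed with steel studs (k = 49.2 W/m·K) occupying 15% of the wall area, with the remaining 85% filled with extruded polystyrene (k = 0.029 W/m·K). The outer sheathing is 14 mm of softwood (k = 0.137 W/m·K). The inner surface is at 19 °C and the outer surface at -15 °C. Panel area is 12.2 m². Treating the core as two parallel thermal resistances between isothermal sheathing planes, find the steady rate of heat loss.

Sheathing layers in series; stud and cavity paths in parallel between them.
R_inner = 0.017/(0.126×12.2) = 0.01106 K/W
R_stud  = 0.14/(49.2×0.15×12.2) = 0.001555 K/W
R_cav   = 0.14/(0.029×0.85×12.2) = 0.4655 K/W
1/R_core = 1/R_stud + 1/R_cav → R_core = 0.00155 K/W
R_outer = 0.014/(0.137×12.2) = 0.008376 K/W
R_total = 0.02099 K/W
Q = ΔT/R_total = 34/0.02099

Q ≈ 1620 W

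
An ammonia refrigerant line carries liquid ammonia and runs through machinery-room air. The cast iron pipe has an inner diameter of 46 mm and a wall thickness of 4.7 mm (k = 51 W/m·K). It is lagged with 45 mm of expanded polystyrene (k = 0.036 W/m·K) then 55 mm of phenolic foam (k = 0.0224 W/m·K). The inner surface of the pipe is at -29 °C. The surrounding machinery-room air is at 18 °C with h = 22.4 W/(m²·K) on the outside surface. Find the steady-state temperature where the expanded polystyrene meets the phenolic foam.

Per-layer cylindrical resistances, series-summed:
R_cast iron pipe wall = ln(27.7/23)/(2π×51×1) = 5.803×10^-4 K/W
R_expanded polystyrene = ln(72.7/27.7)/(2π×0.036×1) = 4.266 K/W
R_phenolic foam = ln(127.7/72.7)/(2π×0.0224×1) = 4.003 K/W
R_outer film = 1/(h_o·2πr_oL) = 1/(22.4×2π×0.1277×1) = 0.05564 K/W
R_total = 8.325 K/W
Q = ΔT/R_total = 47/8.325
Q = 5.65 W/m
T_interface = T_inner + Q·ΣR(inner→interface) = -29 + 5.65×4.266

T ≈ -4.91 °C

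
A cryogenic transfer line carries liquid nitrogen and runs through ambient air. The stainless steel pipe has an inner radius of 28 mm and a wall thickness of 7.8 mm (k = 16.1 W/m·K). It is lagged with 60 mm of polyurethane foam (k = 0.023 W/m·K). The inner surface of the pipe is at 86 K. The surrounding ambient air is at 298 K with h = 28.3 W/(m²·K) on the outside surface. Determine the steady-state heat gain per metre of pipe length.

Radial resistances (cylindrical: R_cond = ln(r_o/r_i)/(2πkL), R_conv = 1/(h·2πrL)):
R_stainless steel pipe wall = ln(35.8/28)/(2π×16.1×1) = 0.002429 K/W
R_polyurethane foam = ln(95.8/35.8)/(2π×0.023×1) = 6.811 K/W
R_outer film = 1/(h_o·2πr_oL) = 1/(28.3×2π×0.0958×1) = 0.0587 K/W
R_total = 6.872 K/W
Q = ΔT/R_total = 212/6.872

q′ ≈ 30.8 W/m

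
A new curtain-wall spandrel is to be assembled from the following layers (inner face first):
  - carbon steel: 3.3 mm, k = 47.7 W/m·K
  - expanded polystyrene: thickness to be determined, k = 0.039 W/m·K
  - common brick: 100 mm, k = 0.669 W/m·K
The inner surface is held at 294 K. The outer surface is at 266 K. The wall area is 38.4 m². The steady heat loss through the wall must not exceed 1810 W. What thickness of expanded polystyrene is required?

Treating each layer as a thermal resistance in series:
R_carbon steel = L/(kA) = 0.0033/(47.7×38.4) = 1.802×10^-6 K/W
R_common brick = L/(kA) = 0.1/(0.669×38.4) = 0.003893 K/W
Sum of the known resistances R_other = 0.003894 K/W
Required total resistance R_tot = ΔT/Q_allow = 28/1810 = 0.01547 K/W
R_expanded polystyrene = R_tot − R_other = 0.01158 K/W
L = R·k·A = 0.01158×0.039×38.4

L ≈ 17.3 mm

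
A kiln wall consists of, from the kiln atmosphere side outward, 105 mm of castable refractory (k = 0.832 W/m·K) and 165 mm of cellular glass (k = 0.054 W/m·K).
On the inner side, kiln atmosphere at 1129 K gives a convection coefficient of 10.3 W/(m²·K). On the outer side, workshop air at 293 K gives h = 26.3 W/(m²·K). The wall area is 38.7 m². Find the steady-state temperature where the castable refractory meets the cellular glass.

T ≈ 1070 K

Using the resistance-network approach (series):
R_inner film = 1/(h_i·A) = 1/(10.3×38.7) = 0.002509 K/W
R_castable refractory = L/(kA) = 0.105/(0.832×38.7) = 0.003261 K/W
R_cellular glass = L/(kA) = 0.165/(0.054×38.7) = 0.07895 K/W
R_outer film = 1/(h_o·A) = 1/(26.3×38.7) = 9.825×10^-4 K/W
R_total = 0.08571 K/W;  Q = ΔT/R_total = 836/0.08571 = 9754 W
T_interface = T_inner − Q·ΣR(inner→interface) = 1129 − 9750×0.00577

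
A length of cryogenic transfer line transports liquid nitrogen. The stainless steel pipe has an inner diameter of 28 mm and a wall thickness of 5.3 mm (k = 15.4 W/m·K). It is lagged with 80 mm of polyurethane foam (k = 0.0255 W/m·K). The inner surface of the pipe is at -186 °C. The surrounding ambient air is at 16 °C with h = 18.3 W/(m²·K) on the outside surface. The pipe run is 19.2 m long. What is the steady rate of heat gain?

For a radial system each layer contributes R = ln(r_out/r_in)/(2πkL); films add R = 1/(hA).
R_stainless steel pipe wall = ln(19.3/14)/(2π×15.4×19.2) = 1.728×10^-4 K/W
R_polyurethane foam = ln(99.3/19.3)/(2π×0.0255×19.2) = 0.5325 K/W
R_outer film = 1/(h_o·2πr_oL) = 1/(18.3×2π×0.0993×19.2) = 0.004562 K/W
R_total = 0.5372 K/W
Q = ΔT/R_total = 202/0.5372

Q ≈ 376 W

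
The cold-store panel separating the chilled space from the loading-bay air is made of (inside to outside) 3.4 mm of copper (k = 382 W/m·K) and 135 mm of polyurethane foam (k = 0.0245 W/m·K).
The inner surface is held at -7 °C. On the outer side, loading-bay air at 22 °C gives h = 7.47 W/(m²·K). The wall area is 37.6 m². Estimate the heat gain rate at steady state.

Series thermal resistances:
R_copper = L/(kA) = 0.0034/(382×37.6) = 2.367×10^-7 K/W
R_polyurethane foam = L/(kA) = 0.135/(0.0245×37.6) = 0.1465 K/W
R_outer film = 1/(h_o·A) = 1/(7.47×37.6) = 0.00356 K/W
R_total = 0.1501 K/W
Q = ΔT / R_total = 29 / 0.1501

Q ≈ 193 W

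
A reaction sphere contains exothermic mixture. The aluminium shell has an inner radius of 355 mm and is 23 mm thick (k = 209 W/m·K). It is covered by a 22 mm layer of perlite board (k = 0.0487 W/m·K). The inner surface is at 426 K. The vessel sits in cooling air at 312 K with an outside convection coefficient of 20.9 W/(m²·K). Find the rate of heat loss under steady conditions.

Q ≈ 436 W

Each spherical layer contributes R = (1/r_i − 1/r_o)/(4πk):
R_aluminium shell = (1/0.355 − 1/0.378)/(4π×209) = 6.526×10^-5 K/W
R_perlite board = (1/0.378 − 1/0.4)/(4π×0.0487) = 0.2378 K/W
R_outer film = 1/(h·4πr_o²) = 1/(20.9×4π×0.4²) = 0.0238 K/W
R_total = 0.2616 K/W
Q = ΔT/R_total = 114/0.2616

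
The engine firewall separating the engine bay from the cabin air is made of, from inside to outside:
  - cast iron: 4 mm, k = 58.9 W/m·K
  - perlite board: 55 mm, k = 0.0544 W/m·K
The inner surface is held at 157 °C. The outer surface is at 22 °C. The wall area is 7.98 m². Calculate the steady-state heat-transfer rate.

Model the wall as resistances in series:
R_cast iron = L/(kA) = 0.004/(58.9×7.98) = 8.51×10^-6 K/W
R_perlite board = L/(kA) = 0.055/(0.0544×7.98) = 0.1267 K/W
R_total = 0.1267 K/W
Q = ΔT / R_total = 135 / 0.1267

Q ≈ 1070 W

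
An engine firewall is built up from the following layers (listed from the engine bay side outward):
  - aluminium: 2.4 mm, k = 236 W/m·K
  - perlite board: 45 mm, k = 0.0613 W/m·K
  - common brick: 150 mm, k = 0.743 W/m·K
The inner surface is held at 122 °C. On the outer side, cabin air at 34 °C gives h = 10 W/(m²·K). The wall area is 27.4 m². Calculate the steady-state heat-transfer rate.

Q ≈ 2330 W

Using the resistance-network approach (series):
R_aluminium = L/(kA) = 0.0024/(236×27.4) = 3.711×10^-7 K/W
R_perlite board = L/(kA) = 0.045/(0.0613×27.4) = 0.02679 K/W
R_common brick = L/(kA) = 0.15/(0.743×27.4) = 0.007368 K/W
R_outer film = 1/(h_o·A) = 1/(10×27.4) = 0.00365 K/W
R_total = 0.03781 K/W
Q = ΔT / R_total = 88 / 0.03781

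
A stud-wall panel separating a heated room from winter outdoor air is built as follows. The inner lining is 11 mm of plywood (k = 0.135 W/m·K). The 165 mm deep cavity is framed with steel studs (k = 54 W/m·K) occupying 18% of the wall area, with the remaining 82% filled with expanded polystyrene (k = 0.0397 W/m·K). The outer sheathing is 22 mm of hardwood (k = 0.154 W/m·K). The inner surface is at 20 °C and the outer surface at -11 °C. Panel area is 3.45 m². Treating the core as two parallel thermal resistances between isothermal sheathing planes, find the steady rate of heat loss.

Q ≈ 443 W

Sheathing layers in series; stud and cavity paths in parallel between them.
R_inner = 0.011/(0.135×3.45) = 0.02362 K/W
R_stud  = 0.165/(54×0.18×3.45) = 0.00492 K/W
R_cav   = 0.165/(0.0397×0.82×3.45) = 1.469 K/W
1/R_core = 1/R_stud + 1/R_cav → R_core = 0.004904 K/W
R_outer = 0.022/(0.154×3.45) = 0.04141 K/W
R_total = 0.06993 K/W
Q = ΔT/R_total = 31/0.06993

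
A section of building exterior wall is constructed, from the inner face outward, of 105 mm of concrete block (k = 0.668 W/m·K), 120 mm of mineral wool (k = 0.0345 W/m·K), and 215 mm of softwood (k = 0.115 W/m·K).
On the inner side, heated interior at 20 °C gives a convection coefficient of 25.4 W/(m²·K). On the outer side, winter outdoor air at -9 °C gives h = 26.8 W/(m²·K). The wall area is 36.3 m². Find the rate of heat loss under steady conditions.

Q ≈ 189 W

Series thermal resistances:
R_inner film = 1/(h_i·A) = 1/(25.4×36.3) = 0.001085 K/W
R_concrete block = L/(kA) = 0.105/(0.668×36.3) = 0.00433 K/W
R_mineral wool = L/(kA) = 0.12/(0.0345×36.3) = 0.09582 K/W
R_softwood = L/(kA) = 0.215/(0.115×36.3) = 0.0515 K/W
R_outer film = 1/(h_o·A) = 1/(26.8×36.3) = 0.001028 K/W
R_total = 0.1538 K/W
Q = ΔT / R_total = 29 / 0.1538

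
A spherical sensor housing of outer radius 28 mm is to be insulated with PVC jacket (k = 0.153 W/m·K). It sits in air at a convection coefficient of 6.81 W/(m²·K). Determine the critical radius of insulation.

For a sphere r_cr = 2k/h = 2×0.153/6.81
r_cr = 44.9 mm; since the bare radius (28 mm) is below r_cr, adding a thin layer of insulation will *increase* heat loss.

r_cr ≈ 44.9 mm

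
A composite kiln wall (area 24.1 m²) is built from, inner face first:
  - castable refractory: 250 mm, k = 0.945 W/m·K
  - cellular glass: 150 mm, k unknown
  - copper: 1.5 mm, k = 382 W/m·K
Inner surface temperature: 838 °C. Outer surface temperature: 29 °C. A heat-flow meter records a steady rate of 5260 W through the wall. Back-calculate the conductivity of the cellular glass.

k ≈ 0.0436 W/(m·K)

Model the wall as resistances in series:
R_castable refractory = L/(kA) = 0.25/(0.945×24.1) = 0.01098 K/W
R_copper = L/(kA) = 0.0015/(382×24.1) = 1.629×10^-7 K/W
Sum of known resistances R_other = 0.01098 K/W
Total R = ΔT/Q = 809/5260 = 0.1538 K/W
R_cellular glass = R_total − R_other = 0.1428 K/W
k = L/(R·A) = 0.15/(0.1428×24.1)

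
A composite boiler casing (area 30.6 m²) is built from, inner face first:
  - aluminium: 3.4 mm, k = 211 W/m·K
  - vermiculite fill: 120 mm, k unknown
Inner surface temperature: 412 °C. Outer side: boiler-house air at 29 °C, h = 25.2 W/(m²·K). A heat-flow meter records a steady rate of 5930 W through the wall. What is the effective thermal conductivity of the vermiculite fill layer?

Model the wall as resistances in series:
R_aluminium = L/(kA) = 0.0034/(211×30.6) = 5.266×10^-7 K/W
R_outer film = 1/(h_o·A) = 1/(25.2×30.6) = 0.001297 K/W
Sum of known resistances R_other = 0.001297 K/W
Total R = ΔT/Q = 383/5930 = 0.06459 K/W
R_vermiculite fill = R_total − R_other = 0.06329 K/W
k = L/(R·A) = 0.12/(0.06329×30.6)

k ≈ 0.062 W/(m·K)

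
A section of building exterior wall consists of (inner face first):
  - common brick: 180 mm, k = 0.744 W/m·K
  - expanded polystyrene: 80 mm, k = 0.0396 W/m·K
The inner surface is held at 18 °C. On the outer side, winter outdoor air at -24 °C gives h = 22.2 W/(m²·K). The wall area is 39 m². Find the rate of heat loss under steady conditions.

Model the wall as resistances in series:
R_common brick = L/(kA) = 0.18/(0.744×39) = 0.006203 K/W
R_expanded polystyrene = L/(kA) = 0.08/(0.0396×39) = 0.0518 K/W
R_outer film = 1/(h_o·A) = 1/(22.2×39) = 0.001155 K/W
R_total = 0.05916 K/W
Q = ΔT / R_total = 42 / 0.05916

Q ≈ 710 W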